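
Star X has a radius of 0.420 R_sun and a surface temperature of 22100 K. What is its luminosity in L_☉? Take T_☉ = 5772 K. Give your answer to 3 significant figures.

37.9 L_☉

L/L_☉ = (R/R_☉)² (T/T_☉)⁴ = (0.420)² × (22100/5772)⁴
       = 0.1764 × (3.829)⁴ = 0.1764 × 214.9 = 37.91.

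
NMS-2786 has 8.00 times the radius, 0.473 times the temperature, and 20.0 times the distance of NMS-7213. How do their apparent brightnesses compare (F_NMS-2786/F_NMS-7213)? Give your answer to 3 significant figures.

0.00801

L_NMS-2786/L_NMS-7213 = (R_NMS-2786/R_NMS-7213)²(T_NMS-2786/T_NMS-7213)⁴ = (8.00)² × (0.473)⁴ = 3.203.
F_NMS-2786/F_NMS-7213 = (L_NMS-2786/L_NMS-7213)/(d_NMS-2786/d_NMS-7213)² = 3.203 / (20.0)² = 0.008009.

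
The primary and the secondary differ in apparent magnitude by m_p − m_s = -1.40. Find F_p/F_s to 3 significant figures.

F_p/F_s = 10^(−(m_p − m_s)/2.5) = 10^(1.40/2.5) = 10^0.560 = 3.631.

3.63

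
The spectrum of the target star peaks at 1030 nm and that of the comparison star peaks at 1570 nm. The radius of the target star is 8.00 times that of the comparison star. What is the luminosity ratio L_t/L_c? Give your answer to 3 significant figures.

345

Wien's law gives T ∝ 1/λ_max, so T_t/T_c = λ_c/λ_t = 1570/1030 = 1.524.
Then L ∝ R²T⁴ gives L_t/L_c = (8.00)² × (1.524)⁴ = 64.00 × 5.398 = 345.5.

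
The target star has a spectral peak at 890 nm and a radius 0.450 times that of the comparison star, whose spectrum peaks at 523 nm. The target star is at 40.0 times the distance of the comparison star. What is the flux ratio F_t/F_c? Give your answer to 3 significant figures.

Wien's law: T_t/T_c = λ_c/λ_t = 523/890 = 0.5876.
L_t/L_c = (R_t/R_c)²(T_t/T_c)⁴ = (0.450)²(0.5876)⁴ = 0.02415.
F_t/F_c = (L_t/L_c)/(d_t/d_c)² = 0.02415/(40.0)² = 1.509×10^-5.

1.51×10^-5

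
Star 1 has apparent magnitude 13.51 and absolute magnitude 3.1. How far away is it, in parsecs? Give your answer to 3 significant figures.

m − M = 5 log₁₀(d/10 pc)
13.51 − (3.1) = 10.41 = 5 log₁₀(d/10)
d = 10 × 10^(10.41/5) = 10 × 10^2.082 = 1208 pc.

1.21×10^3 pc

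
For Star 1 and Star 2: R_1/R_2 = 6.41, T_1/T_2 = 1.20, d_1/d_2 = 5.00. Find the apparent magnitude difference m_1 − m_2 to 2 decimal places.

L_1/L_2 = (6.41)²(1.20)⁴ = 85.20.
F_1/F_2 = (L_1/L_2)/(d_1/d_2)² = 85.20/25.00 = 3.408.
m_1 − m_2 = −2.5 log₁₀(3.408) = -1.33.

-1.33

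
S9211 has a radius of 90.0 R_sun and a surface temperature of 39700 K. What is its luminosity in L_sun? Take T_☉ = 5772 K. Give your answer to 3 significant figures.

L/L_☉ = (R/R_☉)² (T/T_☉)⁴ = (90.0)² × (39700/5772)⁴
       = 8100 × (6.878)⁴ = 8100 × 2238 = 1.813×10^7.

1.81×10^7 L_sun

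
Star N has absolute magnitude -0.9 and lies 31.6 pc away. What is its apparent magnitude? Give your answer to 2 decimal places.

m = M + 5 log₁₀(d/10 pc) = -0.9 + 5 log₁₀(31.6/10)
  = -0.9 + 5 × 0.500 = -0.9 + 2.50 = 1.60.

1.60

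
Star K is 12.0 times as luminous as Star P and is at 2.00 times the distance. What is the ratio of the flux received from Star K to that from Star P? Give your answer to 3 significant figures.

3.00

F = L/(4πd²), so F_K/F_P = (L_K/L_P) / (d_K/d_P)²
= 12.0 / (2.00)² = 12.0 / 4.000 = 3.000.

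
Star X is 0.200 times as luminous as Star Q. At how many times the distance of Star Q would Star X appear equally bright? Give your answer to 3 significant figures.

Equal flux requires L_X/d_X² = L_Q/d_Q², so d_X/d_Q = √(L_X/L_Q)
= √(0.200) = 0.4472.

0.447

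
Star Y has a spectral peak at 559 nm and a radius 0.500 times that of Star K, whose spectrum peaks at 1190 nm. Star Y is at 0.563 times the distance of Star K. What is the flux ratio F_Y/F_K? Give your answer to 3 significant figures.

16.2

Wien's law: T_Y/T_K = λ_K/λ_Y = 1190/559 = 2.129.
L_Y/L_K = (R_Y/R_K)²(T_Y/T_K)⁴ = (0.500)²(2.129)⁴ = 5.134.
F_Y/F_K = (L_Y/L_K)/(d_Y/d_K)² = 5.134/(0.563)² = 16.20.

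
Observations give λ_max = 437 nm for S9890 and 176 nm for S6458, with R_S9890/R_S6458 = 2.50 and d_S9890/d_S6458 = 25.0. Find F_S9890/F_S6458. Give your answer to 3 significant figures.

2.63×10^-4

Wien's law: T_S9890/T_S6458 = λ_S6458/λ_S9890 = 176/437 = 0.4027.
L_S9890/L_S6458 = (R_S9890/R_S6458)²(T_S9890/T_S6458)⁴ = (2.50)²(0.4027)⁴ = 0.1644.
F_S9890/F_S6458 = (L_S9890/L_S6458)/(d_S9890/d_S6458)² = 0.1644/(25.0)² = 2.631×10^-4.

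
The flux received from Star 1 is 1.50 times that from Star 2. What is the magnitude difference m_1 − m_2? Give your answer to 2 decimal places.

-0.44

m_1 − m_2 = −2.5 log₁₀(F_1/F_2) = −2.5 log₁₀(1.50) = −2.5 × (0.176) = -0.440.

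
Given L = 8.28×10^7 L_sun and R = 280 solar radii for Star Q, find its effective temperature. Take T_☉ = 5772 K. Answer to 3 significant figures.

3.29×10^4 K

T/T_☉ = (L/L_☉)^(1/4) / (R/R_☉)^(1/2)
T = 5772 × (8.28×10^7)^(1/4) / √(280) = 5772 × 95.39 / 16.73 = 3.290×10^4 K.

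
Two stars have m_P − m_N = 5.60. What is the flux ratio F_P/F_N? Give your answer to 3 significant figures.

0.00575

F_P/F_N = 10^(−(m_P − m_N)/2.5) = 10^(-5.60/2.5) = 10^-2.240 = 0.005754.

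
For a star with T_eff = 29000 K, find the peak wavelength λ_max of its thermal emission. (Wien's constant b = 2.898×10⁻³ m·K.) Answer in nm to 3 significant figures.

λ_max = b/T = 2.898×10⁻³ / 29000 = 9.99×10^-8 m = 99.93 nm.

99.9 nm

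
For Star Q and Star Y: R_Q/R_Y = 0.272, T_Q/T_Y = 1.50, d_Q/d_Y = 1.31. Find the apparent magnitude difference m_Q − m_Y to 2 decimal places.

L_Q/L_Y = (0.272)²(1.50)⁴ = 0.3745.
F_Q/F_Y = (L_Q/L_Y)/(d_Q/d_Y)² = 0.3745/1.716 = 0.2183.
m_Q − m_Y = −2.5 log₁₀(0.2183) = 1.65.

1.65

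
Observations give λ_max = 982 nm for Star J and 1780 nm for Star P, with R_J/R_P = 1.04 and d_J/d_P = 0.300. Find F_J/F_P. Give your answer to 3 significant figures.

Wien's law: T_J/T_P = λ_P/λ_J = 1780/982 = 1.813.
L_J/L_P = (R_J/R_P)²(T_J/T_P)⁴ = (1.04)²(1.813)⁴ = 11.68.
F_J/F_P = (L_J/L_P)/(d_J/d_P)² = 11.68/(0.300)² = 129.7.

130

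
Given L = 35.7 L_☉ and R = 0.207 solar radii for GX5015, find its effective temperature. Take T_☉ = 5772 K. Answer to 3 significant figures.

T/T_☉ = (L/L_☉)^(1/4) / (R/R_☉)^(1/2)
T = 5772 × (35.7)^(1/4) / √(0.207) = 5772 × 2.444 / 0.4550 = 3.101×10^4 K.

3.10×10^4 K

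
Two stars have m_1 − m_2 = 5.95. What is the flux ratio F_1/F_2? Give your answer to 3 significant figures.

F_1/F_2 = 10^(−(m_1 − m_2)/2.5) = 10^(-5.95/2.5) = 10^-2.380 = 0.004169.

0.00417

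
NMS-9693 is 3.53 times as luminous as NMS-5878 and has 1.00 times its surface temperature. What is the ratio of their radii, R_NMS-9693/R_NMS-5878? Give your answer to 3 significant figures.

1.88

L ∝ R²T⁴ gives R ∝ √L / T², so
R_NMS-9693/R_NMS-5878 = √(3.53) / (1.00)² = 1.879 / 1.000 = 1.879.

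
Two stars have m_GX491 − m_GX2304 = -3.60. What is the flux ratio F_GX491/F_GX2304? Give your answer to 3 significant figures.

F_GX491/F_GX2304 = 10^(−(m_GX491 − m_GX2304)/2.5) = 10^(3.60/2.5) = 10^1.440 = 27.54.

27.5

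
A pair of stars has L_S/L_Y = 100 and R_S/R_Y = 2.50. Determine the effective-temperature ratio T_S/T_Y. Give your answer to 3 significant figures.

L ∝ R²T⁴ gives T ∝ (L/R²)^(1/4), so
T_S/T_Y = (100 / 2.50²)^(1/4) = (16.00)^(1/4) = 2.000.

2.00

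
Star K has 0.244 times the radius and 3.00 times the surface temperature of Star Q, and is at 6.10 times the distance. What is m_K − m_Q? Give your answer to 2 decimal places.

2.22

L_K/L_Q = (0.244)²(3.00)⁴ = 4.822.
F_K/F_Q = (L_K/L_Q)/(d_K/d_Q)² = 4.822/37.21 = 0.1296.
m_K − m_Q = −2.5 log₁₀(0.1296) = 2.22.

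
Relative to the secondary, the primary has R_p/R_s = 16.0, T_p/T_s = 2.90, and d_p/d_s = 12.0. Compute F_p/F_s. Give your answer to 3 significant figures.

126

L_p/L_s = (R_p/R_s)²(T_p/T_s)⁴ = (16.0)² × (2.90)⁴ = 1.811×10^4.
F_p/F_s = (L_p/L_s)/(d_p/d_s)² = 1.811×10^4 / (12.0)² = 125.7.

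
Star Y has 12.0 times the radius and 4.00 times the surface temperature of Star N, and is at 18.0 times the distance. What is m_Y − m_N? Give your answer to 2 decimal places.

L_Y/L_N = (12.0)²(4.00)⁴ = 3.686×10^4.
F_Y/F_N = (L_Y/L_N)/(d_Y/d_N)² = 3.686×10^4/324.0 = 113.8.
m_Y − m_N = −2.5 log₁₀(113.8) = -5.14.

-5.14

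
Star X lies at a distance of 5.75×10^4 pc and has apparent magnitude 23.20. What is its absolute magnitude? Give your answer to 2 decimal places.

M = m − 5 log₁₀(d/10 pc) = 23.20 − 5 log₁₀(5.75×10^4/10)
  = 23.20 − 5 × 3.760 = 23.20 − 18.80 = 4.40.

4.40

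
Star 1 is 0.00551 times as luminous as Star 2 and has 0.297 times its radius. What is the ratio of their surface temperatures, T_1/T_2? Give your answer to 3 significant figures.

L ∝ R²T⁴ gives T ∝ (L/R²)^(1/4), so
T_1/T_2 = (0.00551 / 0.297²)^(1/4) = (0.06247)^(1/4) = 0.4999.

0.500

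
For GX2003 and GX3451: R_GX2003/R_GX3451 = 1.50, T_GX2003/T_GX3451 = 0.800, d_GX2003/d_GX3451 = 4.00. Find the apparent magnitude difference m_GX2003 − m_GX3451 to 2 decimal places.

L_GX2003/L_GX3451 = (1.50)²(0.800)⁴ = 0.9216.
F_GX2003/F_GX3451 = (L_GX2003/L_GX3451)/(d_GX2003/d_GX3451)² = 0.9216/16.00 = 0.05760.
m_GX2003 − m_GX3451 = −2.5 log₁₀(0.05760) = 3.10.

3.10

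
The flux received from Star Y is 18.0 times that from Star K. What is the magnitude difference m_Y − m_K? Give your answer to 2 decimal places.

m_Y − m_K = −2.5 log₁₀(F_Y/F_K) = −2.5 log₁₀(18.0) = −2.5 × (1.255) = -3.138.

-3.14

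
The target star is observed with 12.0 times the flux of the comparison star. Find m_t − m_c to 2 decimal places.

-2.70

m_t − m_c = −2.5 log₁₀(F_t/F_c) = −2.5 log₁₀(12.0) = −2.5 × (1.079) = -2.698.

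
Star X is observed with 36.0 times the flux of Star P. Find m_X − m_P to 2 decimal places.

m_X − m_P = −2.5 log₁₀(F_X/F_P) = −2.5 log₁₀(36.0) = −2.5 × (1.556) = -3.891.

-3.89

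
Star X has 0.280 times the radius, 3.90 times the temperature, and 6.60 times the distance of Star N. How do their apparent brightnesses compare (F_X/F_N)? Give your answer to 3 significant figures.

L_X/L_N = (R_X/R_N)²(T_X/T_N)⁴ = (0.280)² × (3.90)⁴ = 18.14.
F_X/F_N = (L_X/L_N)/(d_X/d_N)² = 18.14 / (6.60)² = 0.4164.

0.416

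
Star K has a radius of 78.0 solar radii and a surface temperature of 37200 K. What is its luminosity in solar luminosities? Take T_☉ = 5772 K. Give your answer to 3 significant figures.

L/L_☉ = (R/R_☉)² (T/T_☉)⁴ = (78.0)² × (37200/5772)⁴
       = 6084 × (6.445)⁴ = 6084 × 1725 = 1.050×10^7.

1.05×10^7 solar luminosities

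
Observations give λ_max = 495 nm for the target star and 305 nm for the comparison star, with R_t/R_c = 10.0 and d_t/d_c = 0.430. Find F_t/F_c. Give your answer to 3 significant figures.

78.0

Wien's law: T_t/T_c = λ_c/λ_t = 305/495 = 0.6162.
L_t/L_c = (R_t/R_c)²(T_t/T_c)⁴ = (10.0)²(0.6162)⁴ = 14.41.
F_t/F_c = (L_t/L_c)/(d_t/d_c)² = 14.41/(0.430)² = 77.95.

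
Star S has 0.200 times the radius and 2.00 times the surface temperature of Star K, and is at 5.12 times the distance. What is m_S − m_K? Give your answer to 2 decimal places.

L_S/L_K = (0.200)²(2.00)⁴ = 0.6400.
F_S/F_K = (L_S/L_K)/(d_S/d_K)² = 0.6400/26.21 = 0.02441.
m_S − m_K = −2.5 log₁₀(0.02441) = 4.03.

4.03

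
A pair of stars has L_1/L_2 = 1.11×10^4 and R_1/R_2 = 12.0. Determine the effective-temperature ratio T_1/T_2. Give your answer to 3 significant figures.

L ∝ R²T⁴ gives T ∝ (L/R²)^(1/4), so
T_1/T_2 = (1.11×10^4 / 12.0²)^(1/4) = (77.08)^(1/4) = 2.963.

2.96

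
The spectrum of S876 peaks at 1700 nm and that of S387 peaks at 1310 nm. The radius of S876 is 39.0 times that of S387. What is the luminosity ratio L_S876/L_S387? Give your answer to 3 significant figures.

Wien's law gives T ∝ 1/λ_max, so T_S876/T_S387 = λ_S387/λ_S876 = 1310/1700 = 0.7706.
Then L ∝ R²T⁴ gives L_S876/L_S387 = (39.0)² × (0.7706)⁴ = 1521 × 0.3526 = 536.3.

536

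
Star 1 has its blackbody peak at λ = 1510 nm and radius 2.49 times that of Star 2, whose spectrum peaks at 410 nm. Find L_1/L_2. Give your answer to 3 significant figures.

Wien's law gives T ∝ 1/λ_max, so T_1/T_2 = λ_2/λ_1 = 410/1510 = 0.2715.
Then L ∝ R²T⁴ gives L_1/L_2 = (2.49)² × (0.2715)⁴ = 6.200 × 0.005435 = 0.03370.

0.0337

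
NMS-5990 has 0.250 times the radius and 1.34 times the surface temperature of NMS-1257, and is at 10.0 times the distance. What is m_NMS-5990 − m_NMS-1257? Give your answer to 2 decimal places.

6.74

L_NMS-5990/L_NMS-1257 = (0.250)²(1.34)⁴ = 0.2015.
F_NMS-5990/F_NMS-1257 = (L_NMS-5990/L_NMS-1257)/(d_NMS-5990/d_NMS-1257)² = 0.2015/100.0 = 0.002015.
m_NMS-5990 − m_NMS-1257 = −2.5 log₁₀(0.002015) = 6.74.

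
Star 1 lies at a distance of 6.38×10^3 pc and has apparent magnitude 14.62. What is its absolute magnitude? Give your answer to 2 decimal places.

M = m − 5 log₁₀(d/10 pc) = 14.62 − 5 log₁₀(6.38×10^3/10)
  = 14.62 − 5 × 2.805 = 14.62 − 14.02 = 0.60.

0.60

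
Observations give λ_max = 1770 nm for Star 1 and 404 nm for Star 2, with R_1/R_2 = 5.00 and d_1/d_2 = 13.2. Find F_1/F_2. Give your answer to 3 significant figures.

Wien's law: T_1/T_2 = λ_2/λ_1 = 404/1770 = 0.2282.
L_1/L_2 = (R_1/R_2)²(T_1/T_2)⁴ = (5.00)²(0.2282)⁴ = 0.06785.
F_1/F_2 = (L_1/L_2)/(d_1/d_2)² = 0.06785/(13.2)² = 3.894×10^-4.

3.89×10^-4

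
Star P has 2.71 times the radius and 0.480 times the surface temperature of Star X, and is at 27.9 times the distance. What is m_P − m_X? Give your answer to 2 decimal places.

L_P/L_X = (2.71)²(0.480)⁴ = 0.3899.
F_P/F_X = (L_P/L_X)/(d_P/d_X)² = 0.3899/778.4 = 5.008×10^-4.
m_P − m_X = −2.5 log₁₀(5.008×10^-4) = 8.25.

8.25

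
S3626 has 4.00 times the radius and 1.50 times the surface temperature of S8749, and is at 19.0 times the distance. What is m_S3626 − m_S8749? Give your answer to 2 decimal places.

1.62

L_S3626/L_S8749 = (4.00)²(1.50)⁴ = 81.00.
F_S3626/F_S8749 = (L_S3626/L_S8749)/(d_S3626/d_S8749)² = 81.00/361.0 = 0.2244.
m_S3626 − m_S8749 = −2.5 log₁₀(0.2244) = 1.62.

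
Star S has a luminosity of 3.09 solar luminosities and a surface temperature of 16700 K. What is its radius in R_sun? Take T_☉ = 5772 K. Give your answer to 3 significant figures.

0.210 R_sun

R/R_☉ = √(L/L_☉) / (T/T_☉)² = √(3.09) / (2.893)²
       = 1.758 / 8.371 = 0.2100.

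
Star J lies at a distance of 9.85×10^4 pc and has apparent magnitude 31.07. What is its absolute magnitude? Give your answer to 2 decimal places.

M = m − 5 log₁₀(d/10 pc) = 31.07 − 5 log₁₀(9.85×10^4/10)
  = 31.07 − 5 × 3.993 = 31.07 − 19.97 = 11.10.

11.10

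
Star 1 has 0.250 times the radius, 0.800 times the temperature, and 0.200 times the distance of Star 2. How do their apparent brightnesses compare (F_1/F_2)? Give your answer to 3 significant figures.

0.640

L_1/L_2 = (R_1/R_2)²(T_1/T_2)⁴ = (0.250)² × (0.800)⁴ = 0.02560.
F_1/F_2 = (L_1/L_2)/(d_1/d_2)² = 0.02560 / (0.200)² = 0.6400.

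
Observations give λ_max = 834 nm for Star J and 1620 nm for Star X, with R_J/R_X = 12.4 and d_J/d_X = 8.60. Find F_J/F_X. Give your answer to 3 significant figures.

Wien's law: T_J/T_X = λ_X/λ_J = 1620/834 = 1.942.
L_J/L_X = (R_J/R_X)²(T_J/T_X)⁴ = (12.4)²(1.942)⁴ = 2189.
F_J/F_X = (L_J/L_X)/(d_J/d_X)² = 2189/(8.60)² = 29.60.

29.6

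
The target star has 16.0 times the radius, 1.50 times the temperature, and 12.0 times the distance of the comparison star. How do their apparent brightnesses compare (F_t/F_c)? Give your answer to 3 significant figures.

9.00

L_t/L_c = (R_t/R_c)²(T_t/T_c)⁴ = (16.0)² × (1.50)⁴ = 1296.
F_t/F_c = (L_t/L_c)/(d_t/d_c)² = 1296 / (12.0)² = 9.000.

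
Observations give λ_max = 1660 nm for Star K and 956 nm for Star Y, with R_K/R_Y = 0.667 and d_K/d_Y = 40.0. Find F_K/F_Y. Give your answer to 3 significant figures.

Wien's law: T_K/T_Y = λ_Y/λ_K = 956/1660 = 0.5759.
L_K/L_Y = (R_K/R_Y)²(T_K/T_Y)⁴ = (0.667)²(0.5759)⁴ = 0.04894.
F_K/F_Y = (L_K/L_Y)/(d_K/d_Y)² = 0.04894/(40.0)² = 3.059×10^-5.

3.06×10^-5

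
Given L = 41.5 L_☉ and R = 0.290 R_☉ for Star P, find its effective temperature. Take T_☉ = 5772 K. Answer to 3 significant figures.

2.72×10^4 K

T/T_☉ = (L/L_☉)^(1/4) / (R/R_☉)^(1/2)
T = 5772 × (41.5)^(1/4) / √(0.290) = 5772 × 2.538 / 0.5385 = 2.720×10^4 K.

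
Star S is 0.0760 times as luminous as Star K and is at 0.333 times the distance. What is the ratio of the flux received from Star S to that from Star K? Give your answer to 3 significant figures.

F = L/(4πd²), so F_S/F_K = (L_S/L_K) / (d_S/d_K)²
= 0.0760 / (0.333)² = 0.0760 / 0.1109 = 0.6854.

0.685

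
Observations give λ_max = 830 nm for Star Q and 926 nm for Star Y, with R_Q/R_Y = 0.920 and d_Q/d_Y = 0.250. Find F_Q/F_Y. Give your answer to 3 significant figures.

Wien's law: T_Q/T_Y = λ_Y/λ_Q = 926/830 = 1.116.
L_Q/L_Y = (R_Q/R_Y)²(T_Q/T_Y)⁴ = (0.920)²(1.116)⁴ = 1.311.
F_Q/F_Y = (L_Q/L_Y)/(d_Q/d_Y)² = 1.311/(0.250)² = 20.98.

21.0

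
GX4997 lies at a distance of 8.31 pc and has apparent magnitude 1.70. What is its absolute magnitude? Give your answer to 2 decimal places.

2.10

M = m − 5 log₁₀(d/10 pc) = 1.70 − 5 log₁₀(8.31/10)
  = 1.70 − 5 × -0.080 = 1.70 − -0.40 = 2.10.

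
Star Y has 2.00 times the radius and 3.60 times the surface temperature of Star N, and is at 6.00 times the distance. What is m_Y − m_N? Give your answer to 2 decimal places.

-3.18

L_Y/L_N = (2.00)²(3.60)⁴ = 671.8.
F_Y/F_N = (L_Y/L_N)/(d_Y/d_N)² = 671.8/36.00 = 18.66.
m_Y − m_N = −2.5 log₁₀(18.66) = -3.18.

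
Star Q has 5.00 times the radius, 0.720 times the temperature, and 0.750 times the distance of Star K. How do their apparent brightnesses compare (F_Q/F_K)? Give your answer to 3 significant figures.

11.9

L_Q/L_K = (R_Q/R_K)²(T_Q/T_K)⁴ = (5.00)² × (0.720)⁴ = 6.718.
F_Q/F_K = (L_Q/L_K)/(d_Q/d_K)² = 6.718 / (0.750)² = 11.94.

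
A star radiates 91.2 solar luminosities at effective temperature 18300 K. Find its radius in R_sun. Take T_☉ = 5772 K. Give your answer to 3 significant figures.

R/R_☉ = √(L/L_☉) / (T/T_☉)² = √(91.2) / (3.170)²
       = 9.550 / 10.05 = 0.9501.

0.950 R_sun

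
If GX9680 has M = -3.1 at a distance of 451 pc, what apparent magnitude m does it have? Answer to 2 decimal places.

m = M + 5 log₁₀(d/10 pc) = -3.1 + 5 log₁₀(451/10)
  = -3.1 + 5 × 1.654 = -3.1 + 8.27 = 5.17.

5.17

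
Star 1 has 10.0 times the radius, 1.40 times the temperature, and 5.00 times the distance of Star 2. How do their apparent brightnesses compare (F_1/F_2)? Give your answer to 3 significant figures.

L_1/L_2 = (R_1/R_2)²(T_1/T_2)⁴ = (10.0)² × (1.40)⁴ = 384.2.
F_1/F_2 = (L_1/L_2)/(d_1/d_2)² = 384.2 / (5.00)² = 15.37.

15.4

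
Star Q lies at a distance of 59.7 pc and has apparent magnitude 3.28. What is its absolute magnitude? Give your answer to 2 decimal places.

-0.60

M = m − 5 log₁₀(d/10 pc) = 3.28 − 5 log₁₀(59.7/10)
  = 3.28 − 5 × 0.776 = 3.28 − 3.88 = -0.60.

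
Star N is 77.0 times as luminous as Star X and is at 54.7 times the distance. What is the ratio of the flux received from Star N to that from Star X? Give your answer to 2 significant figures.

0.026

F = L/(4πd²), so F_N/F_X = (L_N/L_X) / (d_N/d_X)²
= 77.0 / (54.7)² = 77.0 / 2992 = 0.02573.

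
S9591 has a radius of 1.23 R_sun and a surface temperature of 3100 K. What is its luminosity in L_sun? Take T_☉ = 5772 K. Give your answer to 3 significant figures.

L/L_☉ = (R/R_☉)² (T/T_☉)⁴ = (1.23)² × (3100/5772)⁴
       = 1.513 × (0.5371)⁴ = 1.513 × 0.08320 = 0.1259.

0.126 L_sun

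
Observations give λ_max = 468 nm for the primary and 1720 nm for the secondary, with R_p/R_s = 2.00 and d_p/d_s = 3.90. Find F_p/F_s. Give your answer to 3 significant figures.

Wien's law: T_p/T_s = λ_s/λ_p = 1720/468 = 3.675.
L_p/L_s = (R_p/R_s)²(T_p/T_s)⁴ = (2.00)²(3.675)⁴ = 729.8.
F_p/F_s = (L_p/L_s)/(d_p/d_s)² = 729.8/(3.90)² = 47.98.

48.0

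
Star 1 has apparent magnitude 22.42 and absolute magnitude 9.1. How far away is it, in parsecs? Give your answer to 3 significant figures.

m − M = 5 log₁₀(d/10 pc)
22.42 − (9.1) = 13.32 = 5 log₁₀(d/10)
d = 10 × 10^(13.32/5) = 10 × 10^2.664 = 4613 pc.

4.61×10^3 pc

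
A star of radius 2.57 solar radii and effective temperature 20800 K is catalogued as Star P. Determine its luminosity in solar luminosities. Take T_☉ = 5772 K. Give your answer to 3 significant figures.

L/L_☉ = (R/R_☉)² (T/T_☉)⁴ = (2.57)² × (20800/5772)⁴
       = 6.605 × (3.604)⁴ = 6.605 × 168.6 = 1114.

1.11×10^3 solar luminosities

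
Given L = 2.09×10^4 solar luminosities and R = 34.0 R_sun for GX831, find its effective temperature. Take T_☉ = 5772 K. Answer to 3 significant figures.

1.19×10^4 K

T/T_☉ = (L/L_☉)^(1/4) / (R/R_☉)^(1/2)
T = 5772 × (2.09×10^4)^(1/4) / √(34.0) = 5772 × 12.02 / 5.831 = 1.190×10^4 K.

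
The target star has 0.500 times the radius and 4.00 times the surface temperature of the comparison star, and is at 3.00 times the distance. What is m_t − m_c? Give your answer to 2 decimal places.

L_t/L_c = (0.500)²(4.00)⁴ = 64.00.
F_t/F_c = (L_t/L_c)/(d_t/d_c)² = 64.00/9.000 = 7.111.
m_t − m_c = −2.5 log₁₀(7.111) = -2.13.

-2.13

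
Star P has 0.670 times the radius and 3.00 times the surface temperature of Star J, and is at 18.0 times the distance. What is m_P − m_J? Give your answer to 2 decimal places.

2.37

L_P/L_J = (0.670)²(3.00)⁴ = 36.36.
F_P/F_J = (L_P/L_J)/(d_P/d_J)² = 36.36/324.0 = 0.1122.
m_P − m_J = −2.5 log₁₀(0.1122) = 2.37.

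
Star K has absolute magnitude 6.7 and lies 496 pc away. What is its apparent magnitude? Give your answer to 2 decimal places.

15.18

m = M + 5 log₁₀(d/10 pc) = 6.7 + 5 log₁₀(496/10)
  = 6.7 + 5 × 1.695 = 6.7 + 8.48 = 15.18.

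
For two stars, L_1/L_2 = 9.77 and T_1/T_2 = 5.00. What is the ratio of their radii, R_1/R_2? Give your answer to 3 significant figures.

L ∝ R²T⁴ gives R ∝ √L / T², so
R_1/R_2 = √(9.77) / (5.00)² = 3.126 / 25.00 = 0.1250.

0.125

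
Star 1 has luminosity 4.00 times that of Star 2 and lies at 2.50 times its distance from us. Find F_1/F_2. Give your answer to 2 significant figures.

F = L/(4πd²), so F_1/F_2 = (L_1/L_2) / (d_1/d_2)²
= 4.00 / (2.50)² = 4.00 / 6.250 = 0.6400.

0.64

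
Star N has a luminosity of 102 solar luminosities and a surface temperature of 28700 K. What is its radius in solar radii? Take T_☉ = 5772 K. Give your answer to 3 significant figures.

R/R_☉ = √(L/L_☉) / (T/T_☉)² = √(102) / (4.972)²
       = 10.10 / 24.72 = 0.4085.

0.408 solar radii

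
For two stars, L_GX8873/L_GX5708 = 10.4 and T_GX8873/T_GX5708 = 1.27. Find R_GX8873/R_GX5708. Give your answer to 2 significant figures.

2.0

L ∝ R²T⁴ gives R ∝ √L / T², so
R_GX8873/R_GX5708 = √(10.4) / (1.27)² = 3.225 / 1.613 = 1.999.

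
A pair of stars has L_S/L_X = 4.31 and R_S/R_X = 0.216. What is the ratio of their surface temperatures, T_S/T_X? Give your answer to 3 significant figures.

3.10

L ∝ R²T⁴ gives T ∝ (L/R²)^(1/4), so
T_S/T_X = (4.31 / 0.216²)^(1/4) = (92.38)^(1/4) = 3.100.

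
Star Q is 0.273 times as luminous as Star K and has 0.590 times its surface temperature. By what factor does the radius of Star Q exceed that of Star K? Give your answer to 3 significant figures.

1.50

L ∝ R²T⁴ gives R ∝ √L / T², so
R_Q/R_K = √(0.273) / (0.590)² = 0.5225 / 0.3481 = 1.501.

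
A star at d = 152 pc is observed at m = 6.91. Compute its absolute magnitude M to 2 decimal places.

1.00

M = m − 5 log₁₀(d/10 pc) = 6.91 − 5 log₁₀(152/10)
  = 6.91 − 5 × 1.182 = 6.91 − 5.91 = 1.00.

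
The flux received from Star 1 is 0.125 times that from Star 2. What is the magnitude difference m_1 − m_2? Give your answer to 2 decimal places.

2.26

m_1 − m_2 = −2.5 log₁₀(F_1/F_2) = −2.5 log₁₀(0.125) = −2.5 × (-0.903) = 2.258.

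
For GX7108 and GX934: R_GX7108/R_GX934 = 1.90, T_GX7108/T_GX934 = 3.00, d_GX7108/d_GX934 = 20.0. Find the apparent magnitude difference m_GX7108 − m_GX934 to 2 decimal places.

L_GX7108/L_GX934 = (1.90)²(3.00)⁴ = 292.4.
F_GX7108/F_GX934 = (L_GX7108/L_GX934)/(d_GX7108/d_GX934)² = 292.4/400.0 = 0.7310.
m_GX7108 − m_GX934 = −2.5 log₁₀(0.7310) = 0.34.

0.34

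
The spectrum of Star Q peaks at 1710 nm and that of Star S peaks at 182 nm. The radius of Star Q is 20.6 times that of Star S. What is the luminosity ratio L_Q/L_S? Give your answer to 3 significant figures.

Wien's law gives T ∝ 1/λ_max, so T_Q/T_S = λ_S/λ_Q = 182/1710 = 0.1064.
Then L ∝ R²T⁴ gives L_Q/L_S = (20.6)² × (0.1064)⁴ = 424.4 × 1.283×10^-4 = 0.05445.

0.0545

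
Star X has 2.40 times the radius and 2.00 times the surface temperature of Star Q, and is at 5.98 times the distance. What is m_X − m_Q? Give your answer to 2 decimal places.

-1.03

L_X/L_Q = (2.40)²(2.00)⁴ = 92.16.
F_X/F_Q = (L_X/L_Q)/(d_X/d_Q)² = 92.16/35.76 = 2.577.
m_X − m_Q = −2.5 log₁₀(2.577) = -1.03.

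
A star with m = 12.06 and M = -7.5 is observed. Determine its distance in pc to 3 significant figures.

m − M = 5 log₁₀(d/10 pc)
12.06 − (-7.5) = 19.56 = 5 log₁₀(d/10)
d = 10 × 10^(19.56/5) = 10 × 10^3.912 = 8.166×10^4 pc.

8.17×10^4 pc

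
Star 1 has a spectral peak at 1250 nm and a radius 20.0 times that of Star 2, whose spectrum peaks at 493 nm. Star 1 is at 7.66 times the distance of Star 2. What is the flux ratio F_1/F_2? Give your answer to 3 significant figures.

0.165

Wien's law: T_1/T_2 = λ_2/λ_1 = 493/1250 = 0.3944.
L_1/L_2 = (R_1/R_2)²(T_1/T_2)⁴ = (20.0)²(0.3944)⁴ = 9.678.
F_1/F_2 = (L_1/L_2)/(d_1/d_2)² = 9.678/(7.66)² = 0.1649.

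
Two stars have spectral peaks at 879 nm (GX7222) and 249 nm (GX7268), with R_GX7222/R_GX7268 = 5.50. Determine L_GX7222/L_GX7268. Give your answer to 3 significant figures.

0.195

Wien's law gives T ∝ 1/λ_max, so T_GX7222/T_GX7268 = λ_GX7268/λ_GX7222 = 249/879 = 0.2833.
Then L ∝ R²T⁴ gives L_GX7222/L_GX7268 = (5.50)² × (0.2833)⁴ = 30.25 × 0.006439 = 0.1948.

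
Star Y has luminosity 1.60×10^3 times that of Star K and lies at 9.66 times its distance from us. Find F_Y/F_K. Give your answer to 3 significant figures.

17.1

F = L/(4πd²), so F_Y/F_K = (L_Y/L_K) / (d_Y/d_K)²
= 1.60×10^3 / (9.66)² = 1.60×10^3 / 93.32 = 17.15.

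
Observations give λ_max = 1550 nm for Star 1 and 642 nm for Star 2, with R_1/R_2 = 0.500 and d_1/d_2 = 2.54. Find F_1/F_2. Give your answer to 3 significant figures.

0.00114

Wien's law: T_1/T_2 = λ_2/λ_1 = 642/1550 = 0.4142.
L_1/L_2 = (R_1/R_2)²(T_1/T_2)⁴ = (0.500)²(0.4142)⁴ = 0.007358.
F_1/F_2 = (L_1/L_2)/(d_1/d_2)² = 0.007358/(2.54)² = 0.001140.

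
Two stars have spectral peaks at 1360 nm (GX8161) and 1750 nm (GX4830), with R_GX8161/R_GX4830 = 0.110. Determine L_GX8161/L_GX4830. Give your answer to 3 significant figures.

Wien's law gives T ∝ 1/λ_max, so T_GX8161/T_GX4830 = λ_GX4830/λ_GX8161 = 1750/1360 = 1.287.
Then L ∝ R²T⁴ gives L_GX8161/L_GX4830 = (0.110)² × (1.287)⁴ = 0.01210 × 2.742 = 0.03317.

0.0332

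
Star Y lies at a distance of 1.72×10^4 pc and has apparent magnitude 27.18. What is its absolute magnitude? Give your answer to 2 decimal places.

11.00

M = m − 5 log₁₀(d/10 pc) = 27.18 − 5 log₁₀(1.72×10^4/10)
  = 27.18 − 5 × 3.236 = 27.18 − 16.18 = 11.00.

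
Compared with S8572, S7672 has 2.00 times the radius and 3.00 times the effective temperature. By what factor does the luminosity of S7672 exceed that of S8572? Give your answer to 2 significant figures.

From the Stefan–Boltzmann law, L ∝ R²T⁴, so
L_S7672/L_S8572 = (R_S7672/R_S8572)² (T_S7672/T_S8572)⁴ = (2.00)² × (3.00)⁴ = 4.000 × 81.00 = 324.0.

3.2×10^2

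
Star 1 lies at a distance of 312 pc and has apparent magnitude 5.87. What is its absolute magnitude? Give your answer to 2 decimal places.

-1.60

M = m − 5 log₁₀(d/10 pc) = 5.87 − 5 log₁₀(312/10)
  = 5.87 − 5 × 1.494 = 5.87 − 7.47 = -1.60.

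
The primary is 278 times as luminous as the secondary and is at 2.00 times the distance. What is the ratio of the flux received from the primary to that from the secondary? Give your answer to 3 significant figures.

F = L/(4πd²), so F_p/F_s = (L_p/L_s) / (d_p/d_s)²
= 278 / (2.00)² = 278 / 4.000 = 69.50.

69.5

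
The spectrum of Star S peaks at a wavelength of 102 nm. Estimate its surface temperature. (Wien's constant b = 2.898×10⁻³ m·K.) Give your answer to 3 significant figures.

2.84×10^4 K

T = b/λ_max = 2.898×10⁻³ / (102×10⁻⁹) = 2.841×10^4 K.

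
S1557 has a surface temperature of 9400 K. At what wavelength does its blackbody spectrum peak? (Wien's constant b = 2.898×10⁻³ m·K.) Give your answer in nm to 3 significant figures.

λ_max = b/T = 2.898×10⁻³ / 9400 = 3.08×10^-7 m = 308.3 nm.

308 nm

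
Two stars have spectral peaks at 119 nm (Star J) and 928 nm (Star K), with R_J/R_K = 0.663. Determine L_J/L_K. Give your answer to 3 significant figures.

Wien's law gives T ∝ 1/λ_max, so T_J/T_K = λ_K/λ_J = 928/119 = 7.798.
Then L ∝ R²T⁴ gives L_J/L_K = (0.663)² × (7.798)⁴ = 0.4396 × 3698 = 1626.

1.63×10^3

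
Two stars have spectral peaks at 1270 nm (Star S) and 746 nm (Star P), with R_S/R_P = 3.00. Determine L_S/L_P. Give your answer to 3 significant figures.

1.07

Wien's law gives T ∝ 1/λ_max, so T_S/T_P = λ_P/λ_S = 746/1270 = 0.5874.
Then L ∝ R²T⁴ gives L_S/L_P = (3.00)² × (0.5874)⁴ = 9.000 × 0.1191 = 1.071.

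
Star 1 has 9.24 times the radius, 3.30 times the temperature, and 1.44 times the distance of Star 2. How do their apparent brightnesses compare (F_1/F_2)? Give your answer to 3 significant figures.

4.88×10^3

L_1/L_2 = (R_1/R_2)²(T_1/T_2)⁴ = (9.24)² × (3.30)⁴ = 1.013×10^4.
F_1/F_2 = (L_1/L_2)/(d_1/d_2)² = 1.013×10^4 / (1.44)² = 4883.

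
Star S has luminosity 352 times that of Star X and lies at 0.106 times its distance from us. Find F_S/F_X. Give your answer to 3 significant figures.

F = L/(4πd²), so F_S/F_X = (L_S/L_X) / (d_S/d_X)²
= 352 / (0.106)² = 352 / 0.01124 = 3.133×10^4.

3.13×10^4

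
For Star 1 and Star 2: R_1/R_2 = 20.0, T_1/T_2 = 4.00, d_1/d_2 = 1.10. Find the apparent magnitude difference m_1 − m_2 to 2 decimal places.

L_1/L_2 = (20.0)²(4.00)⁴ = 1.024×10^5.
F_1/F_2 = (L_1/L_2)/(d_1/d_2)² = 1.024×10^5/1.210 = 8.463×10^4.
m_1 − m_2 = −2.5 log₁₀(8.463×10^4) = -12.32.

-12.32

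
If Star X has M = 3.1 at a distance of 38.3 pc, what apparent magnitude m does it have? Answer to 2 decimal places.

6.02

m = M + 5 log₁₀(d/10 pc) = 3.1 + 5 log₁₀(38.3/10)
  = 3.1 + 5 × 0.583 = 3.1 + 2.92 = 6.02.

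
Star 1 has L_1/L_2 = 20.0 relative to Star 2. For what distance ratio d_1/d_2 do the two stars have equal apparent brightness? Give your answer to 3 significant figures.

4.47

Equal flux requires L_1/d_1² = L_2/d_2², so d_1/d_2 = √(L_1/L_2)
= √(20.0) = 4.472.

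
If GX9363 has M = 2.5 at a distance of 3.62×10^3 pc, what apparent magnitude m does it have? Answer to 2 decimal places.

m = M + 5 log₁₀(d/10 pc) = 2.5 + 5 log₁₀(3.62×10^3/10)
  = 2.5 + 5 × 2.559 = 2.5 + 12.79 = 15.29.

15.29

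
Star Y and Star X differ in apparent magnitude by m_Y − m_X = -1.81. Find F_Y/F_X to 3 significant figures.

F_Y/F_X = 10^(−(m_Y − m_X)/2.5) = 10^(1.81/2.5) = 10^0.724 = 5.297.

5.30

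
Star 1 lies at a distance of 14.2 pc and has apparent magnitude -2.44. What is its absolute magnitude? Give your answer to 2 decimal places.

-3.20

M = m − 5 log₁₀(d/10 pc) = -2.44 − 5 log₁₀(14.2/10)
  = -2.44 − 5 × 0.152 = -2.44 − 0.76 = -3.20.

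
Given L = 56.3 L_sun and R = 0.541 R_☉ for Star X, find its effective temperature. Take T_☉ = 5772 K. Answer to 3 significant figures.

2.15×10^4 K

T/T_☉ = (L/L_☉)^(1/4) / (R/R_☉)^(1/2)
T = 5772 × (56.3)^(1/4) / √(0.541) = 5772 × 2.739 / 0.7355 = 2.150×10^4 K.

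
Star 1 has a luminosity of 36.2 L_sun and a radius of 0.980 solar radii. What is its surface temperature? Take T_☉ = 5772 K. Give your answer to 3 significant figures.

1.43×10^4 K

T/T_☉ = (L/L_☉)^(1/4) / (R/R_☉)^(1/2)
T = 5772 × (36.2)^(1/4) / √(0.980) = 5772 × 2.453 / 0.9899 = 1.430×10^4 K.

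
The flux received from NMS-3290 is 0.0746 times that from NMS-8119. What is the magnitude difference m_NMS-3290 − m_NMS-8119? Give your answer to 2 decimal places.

2.82

m_NMS-3290 − m_NMS-8119 = −2.5 log₁₀(F_NMS-3290/F_NMS-8119) = −2.5 log₁₀(0.0746) = −2.5 × (-1.127) = 2.818.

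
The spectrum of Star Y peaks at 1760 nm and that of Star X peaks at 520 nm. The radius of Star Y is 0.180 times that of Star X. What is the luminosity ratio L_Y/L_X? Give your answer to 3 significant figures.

Wien's law gives T ∝ 1/λ_max, so T_Y/T_X = λ_X/λ_Y = 520/1760 = 0.2955.
Then L ∝ R²T⁴ gives L_Y/L_X = (0.180)² × (0.2955)⁴ = 0.03240 × 0.007620 = 2.469×10^-4.

2.47×10^-4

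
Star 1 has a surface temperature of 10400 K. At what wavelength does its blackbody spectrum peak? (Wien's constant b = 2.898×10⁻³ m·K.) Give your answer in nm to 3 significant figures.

λ_max = b/T = 2.898×10⁻³ / 10400 = 2.79×10^-7 m = 278.7 nm.

279 nm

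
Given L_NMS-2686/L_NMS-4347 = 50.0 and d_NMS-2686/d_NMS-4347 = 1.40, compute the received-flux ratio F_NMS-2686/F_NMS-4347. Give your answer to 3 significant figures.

25.5

F = L/(4πd²), so F_NMS-2686/F_NMS-4347 = (L_NMS-2686/L_NMS-4347) / (d_NMS-2686/d_NMS-4347)²
= 50.0 / (1.40)² = 50.0 / 1.960 = 25.51.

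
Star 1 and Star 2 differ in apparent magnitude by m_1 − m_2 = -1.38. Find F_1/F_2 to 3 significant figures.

F_1/F_2 = 10^(−(m_1 − m_2)/2.5) = 10^(1.38/2.5) = 10^0.552 = 3.565.

3.56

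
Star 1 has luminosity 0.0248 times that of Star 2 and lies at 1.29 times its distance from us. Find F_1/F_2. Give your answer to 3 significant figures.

F = L/(4πd²), so F_1/F_2 = (L_1/L_2) / (d_1/d_2)²
= 0.0248 / (1.29)² = 0.0248 / 1.664 = 0.01490.

0.0149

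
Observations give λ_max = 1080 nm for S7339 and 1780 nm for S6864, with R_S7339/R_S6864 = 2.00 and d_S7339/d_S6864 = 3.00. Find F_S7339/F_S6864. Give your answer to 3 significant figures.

3.28

Wien's law: T_S7339/T_S6864 = λ_S6864/λ_S7339 = 1780/1080 = 1.648.
L_S7339/L_S6864 = (R_S7339/R_S6864)²(T_S7339/T_S6864)⁴ = (2.00)²(1.648)⁴ = 29.52.
F_S7339/F_S6864 = (L_S7339/L_S6864)/(d_S7339/d_S6864)² = 29.52/(3.00)² = 3.279.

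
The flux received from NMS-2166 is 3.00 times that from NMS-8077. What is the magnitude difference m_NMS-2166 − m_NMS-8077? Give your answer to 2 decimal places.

-1.19

m_NMS-2166 − m_NMS-8077 = −2.5 log₁₀(F_NMS-2166/F_NMS-8077) = −2.5 log₁₀(3.00) = −2.5 × (0.477) = -1.193.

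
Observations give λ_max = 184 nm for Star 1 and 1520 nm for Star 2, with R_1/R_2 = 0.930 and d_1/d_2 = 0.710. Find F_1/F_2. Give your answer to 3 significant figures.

7.99×10^3

Wien's law: T_1/T_2 = λ_2/λ_1 = 1520/184 = 8.261.
L_1/L_2 = (R_1/R_2)²(T_1/T_2)⁴ = (0.930)²(8.261)⁴ = 4028.
F_1/F_2 = (L_1/L_2)/(d_1/d_2)² = 4028/(0.710)² = 7990.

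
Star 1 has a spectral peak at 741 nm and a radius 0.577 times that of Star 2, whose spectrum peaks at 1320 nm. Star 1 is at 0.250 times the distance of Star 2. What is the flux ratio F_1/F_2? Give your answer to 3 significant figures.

53.6

Wien's law: T_1/T_2 = λ_2/λ_1 = 1320/741 = 1.781.
L_1/L_2 = (R_1/R_2)²(T_1/T_2)⁴ = (0.577)²(1.781)⁴ = 3.353.
F_1/F_2 = (L_1/L_2)/(d_1/d_2)² = 3.353/(0.250)² = 53.64.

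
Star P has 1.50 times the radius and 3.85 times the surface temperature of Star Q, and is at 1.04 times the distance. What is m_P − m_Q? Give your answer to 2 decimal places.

-6.65

L_P/L_Q = (1.50)²(3.85)⁴ = 494.3.
F_P/F_Q = (L_P/L_Q)/(d_P/d_Q)² = 494.3/1.082 = 457.0.
m_P − m_Q = −2.5 log₁₀(457.0) = -6.65.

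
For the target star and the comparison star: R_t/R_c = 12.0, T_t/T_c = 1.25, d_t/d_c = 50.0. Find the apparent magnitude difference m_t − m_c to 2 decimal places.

2.13

L_t/L_c = (12.0)²(1.25)⁴ = 351.6.
F_t/F_c = (L_t/L_c)/(d_t/d_c)² = 351.6/2500 = 0.1406.
m_t − m_c = −2.5 log₁₀(0.1406) = 2.13.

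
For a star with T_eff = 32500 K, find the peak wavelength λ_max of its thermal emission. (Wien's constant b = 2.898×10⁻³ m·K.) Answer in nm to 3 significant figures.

λ_max = b/T = 2.898×10⁻³ / 32500 = 8.92×10^-8 m = 89.17 nm.

89.2 nm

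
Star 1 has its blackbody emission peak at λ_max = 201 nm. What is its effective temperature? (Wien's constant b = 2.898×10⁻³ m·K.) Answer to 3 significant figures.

T = b/λ_max = 2.898×10⁻³ / (201×10⁻⁹) = 1.442×10^4 K.

1.44×10^4 K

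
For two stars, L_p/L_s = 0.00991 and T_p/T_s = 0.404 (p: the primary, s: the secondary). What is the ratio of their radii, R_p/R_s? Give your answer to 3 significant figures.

0.610

L ∝ R²T⁴ gives R ∝ √L / T², so
R_p/R_s = √(0.00991) / (0.404)² = 0.09955 / 0.1632 = 0.6099.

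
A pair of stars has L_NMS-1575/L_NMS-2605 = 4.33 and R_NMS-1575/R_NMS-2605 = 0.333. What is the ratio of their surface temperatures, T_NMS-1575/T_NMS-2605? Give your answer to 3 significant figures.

2.50

L ∝ R²T⁴ gives T ∝ (L/R²)^(1/4), so
T_NMS-1575/T_NMS-2605 = (4.33 / 0.333²)^(1/4) = (39.05)^(1/4) = 2.500.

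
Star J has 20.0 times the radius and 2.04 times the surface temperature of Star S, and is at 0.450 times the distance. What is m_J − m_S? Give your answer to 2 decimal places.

L_J/L_S = (20.0)²(2.04)⁴ = 6928.
F_J/F_S = (L_J/L_S)/(d_J/d_S)² = 6928/0.2025 = 3.421×10^4.
m_J − m_S = −2.5 log₁₀(3.421×10^4) = -11.34.

-11.34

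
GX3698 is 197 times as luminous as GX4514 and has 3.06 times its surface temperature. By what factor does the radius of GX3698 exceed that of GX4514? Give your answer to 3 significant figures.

L ∝ R²T⁴ gives R ∝ √L / T², so
R_GX3698/R_GX4514 = √(197) / (3.06)² = 14.04 / 9.364 = 1.499.

1.50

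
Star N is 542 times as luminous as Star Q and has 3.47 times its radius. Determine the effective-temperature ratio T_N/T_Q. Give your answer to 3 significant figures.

L ∝ R²T⁴ gives T ∝ (L/R²)^(1/4), so
T_N/T_Q = (542 / 3.47²)^(1/4) = (45.01)^(1/4) = 2.590.

2.59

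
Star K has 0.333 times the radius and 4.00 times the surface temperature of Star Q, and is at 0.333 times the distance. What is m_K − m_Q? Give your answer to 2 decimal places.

-6.02

L_K/L_Q = (0.333)²(4.00)⁴ = 28.39.
F_K/F_Q = (L_K/L_Q)/(d_K/d_Q)² = 28.39/0.1109 = 256.0.
m_K − m_Q = −2.5 log₁₀(256.0) = -6.02.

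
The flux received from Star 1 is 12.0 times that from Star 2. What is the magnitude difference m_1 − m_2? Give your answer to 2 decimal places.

-2.70

m_1 − m_2 = −2.5 log₁₀(F_1/F_2) = −2.5 log₁₀(12.0) = −2.5 × (1.079) = -2.698.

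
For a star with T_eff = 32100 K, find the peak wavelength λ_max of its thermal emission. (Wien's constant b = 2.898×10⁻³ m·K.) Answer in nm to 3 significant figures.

λ_max = b/T = 2.898×10⁻³ / 32100 = 9.03×10^-8 m = 90.28 nm.

90.3 nm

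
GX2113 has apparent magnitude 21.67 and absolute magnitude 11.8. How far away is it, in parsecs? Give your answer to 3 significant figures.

942 pc

m − M = 5 log₁₀(d/10 pc)
21.67 − (11.8) = 9.87 = 5 log₁₀(d/10)
d = 10 × 10^(9.87/5) = 10 × 10^1.974 = 941.9 pc.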